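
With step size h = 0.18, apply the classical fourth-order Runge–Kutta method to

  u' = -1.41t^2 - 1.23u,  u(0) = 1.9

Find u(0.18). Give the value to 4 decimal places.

RK4: k1 = f(t_n, u_n); k2 = f(t_n + h/2, u_n + (h/2)·k1); k3 = f(t_n + h/2, u_n + (h/2)·k2); k4 = f(t_n + h, u_n + h·k3); u_{n+1} = u_n + (h/6)·(k1 + 2k2 + 2k3 + k4).
t=0.000000, u=1.900000:
  k1 = f(0.000000, 1.900000) = -2.337000
  k2 = f(0.090000, 1.689670) = -2.089715
  k3 = f(0.090000, 1.711926) = -2.117090
  k4 = f(0.180000, 1.518924) = -1.913960
  u ← 1.900000 + (0.18/6)·(k1 + 2k2 + 2k3 + k4) = 1.520063
u(0.18) ≈ 1.5201

1.5201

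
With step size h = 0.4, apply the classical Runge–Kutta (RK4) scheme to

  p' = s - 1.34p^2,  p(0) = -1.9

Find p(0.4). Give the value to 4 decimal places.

-16.7342

RK4: k1 = f(s_n, p_n); k2 = f(s_n + h/2, p_n + (h/2)·k1); k3 = f(s_n + h/2, p_n + (h/2)·k2); k4 = f(s_n + h, p_n + h·k3); p_{n+1} = p_n + (h/6)·(k1 + 2k2 + 2k3 + k4).
s=0.000000, p=-1.900000:
  k1 = f(0.000000, -1.900000) = -4.837400
  k2 = f(0.200000, -2.867480) = -10.818072
  k3 = f(0.200000, -4.063614) = -21.927368
  k4 = f(0.400000, -10.670947) = -152.184617
  p ← -1.900000 + (0.4/6)·(k1 + 2k2 + 2k3 + k4) = -16.734193
p(0.4) ≈ -16.7342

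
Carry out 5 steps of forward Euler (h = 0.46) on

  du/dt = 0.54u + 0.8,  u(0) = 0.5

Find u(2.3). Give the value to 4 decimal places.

Euler: u_{n+1} = u_n + h·f(t_n, u_n).
t=0.000000, u=0.500000: f=1.070000 → u ← 0.500000 + 0.46·1.070000 = 0.992200
t=0.460000, u=0.992200: f=1.335788 → u ← 0.992200 + 0.46·1.335788 = 1.606662
t=0.920000, u=1.606662: f=1.667598 → u ← 1.606662 + 0.46·1.667598 = 2.373757
t=1.380000, u=2.373757: f=2.081829 → u ← 2.373757 + 0.46·2.081829 = 3.331399
t=1.840000, u=3.331399: f=2.598955 → u ← 3.331399 + 0.46·2.598955 = 4.526918
u(2.3) ≈ 4.5269

4.5269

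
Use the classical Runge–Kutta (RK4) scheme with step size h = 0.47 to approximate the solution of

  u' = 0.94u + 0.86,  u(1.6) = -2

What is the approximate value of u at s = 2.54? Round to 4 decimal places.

RK4: k1 = f(s_n, u_n); k2 = f(s_n + h/2, u_n + (h/2)·k1); k3 = f(s_n + h/2, u_n + (h/2)·k2); k4 = f(s_n + h, u_n + h·k3); u_{n+1} = u_n + (h/6)·(k1 + 2k2 + 2k3 + k4).
s=1.600000, u=-2.000000:
  k1 = f(1.600000, -2.000000) = -1.020000
  k2 = f(1.835000, -2.239700) = -1.245318
  k3 = f(1.835000, -2.292650) = -1.295091
  k4 = f(2.070000, -2.608693) = -1.592171
  u ← -2.000000 + (0.47/6)·(k1 + 2k2 + 2k3 + k4) = -2.602617
s=2.070000, u=-2.602617:
  k1 = f(2.070000, -2.602617) = -1.586460
  k2 = f(2.305000, -2.975436) = -1.936909
  k3 = f(2.305000, -3.057791) = -2.014324
  k4 = f(2.540000, -3.549350) = -2.476389
  u ← -2.602617 + (0.47/6)·(k1 + 2k2 + 2k3 + k4) = -3.539900
u(2.54) ≈ -3.5399

-3.5399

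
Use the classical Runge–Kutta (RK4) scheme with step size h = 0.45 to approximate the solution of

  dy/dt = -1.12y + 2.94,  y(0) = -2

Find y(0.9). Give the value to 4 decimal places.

RK4: k1 = f(t_n, y_n); k2 = f(t_n + h/2, y_n + (h/2)·k1); k3 = f(t_n + h/2, y_n + (h/2)·k2); k4 = f(t_n + h, y_n + h·k3); y_{n+1} = y_n + (h/6)·(k1 + 2k2 + 2k3 + k4).
t=0.000000, y=-2.000000:
  k1 = f(0.000000, -2.000000) = 5.180000
  k2 = f(0.225000, -0.834500) = 3.874640
  k3 = f(0.225000, -1.128206) = 4.203591
  k4 = f(0.450000, -0.108384) = 3.061390
  y ← -2.000000 + (0.45/6)·(k1 + 2k2 + 2k3 + k4) = -0.170161
t=0.450000, y=-0.170161:
  k1 = f(0.450000, -0.170161) = 3.130580
  k2 = f(0.675000, 0.534219) = 2.341674
  k3 = f(0.675000, 0.356716) = 2.540479
  k4 = f(0.900000, 0.973054) = 1.850179
  y ← -0.170161 + (0.45/6)·(k1 + 2k2 + 2k3 + k4) = 0.935719
y(0.9) ≈ 0.9357

0.9357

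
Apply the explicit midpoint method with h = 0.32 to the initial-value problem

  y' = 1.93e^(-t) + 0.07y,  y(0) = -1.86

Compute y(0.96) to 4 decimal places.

Midpoint: k1 = f(t_n, y_n); k2 = f(t_n + h/2, y_n + (h/2)·k1); y_{n+1} = y_n + h·k2.
t=0.000000, y=-1.860000:
  k1 = f(0.000000, -1.860000) = 1.799800
  k2 = f(0.160000, -1.572032) = 1.534595
  y ← -1.860000 + 0.32·1.534595 = -1.368930
t=0.320000, y=-1.368930:
  k1 = f(0.320000, -1.368930) = 1.305643
  k2 = f(0.480000, -1.160027) = 1.113050
  y ← -1.368930 + 0.32·1.113050 = -1.012753
t=0.640000, y=-1.012753:
  k1 = f(0.640000, -1.012753) = 0.946782
  k2 = f(0.800000, -0.861268) = 0.806916
  y ← -1.012753 + 0.32·0.806916 = -0.754540
y(0.96) ≈ -0.7545

-0.7545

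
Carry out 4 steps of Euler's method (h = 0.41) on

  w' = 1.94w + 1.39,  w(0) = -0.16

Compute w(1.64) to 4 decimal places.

5.0659

Euler: w_{n+1} = w_n + h·f(s_n, w_n).
s=0.000000, w=-0.160000: f=1.079600 → w ← -0.160000 + 0.41·1.079600 = 0.282636
s=0.410000, w=0.282636: f=1.938314 → w ← 0.282636 + 0.41·1.938314 = 1.077345
s=0.820000, w=1.077345: f=3.480049 → w ← 1.077345 + 0.41·3.480049 = 2.504165
s=1.230000, w=2.504165: f=6.248079 → w ← 2.504165 + 0.41·6.248079 = 5.065877
w(1.64) ≈ 5.0659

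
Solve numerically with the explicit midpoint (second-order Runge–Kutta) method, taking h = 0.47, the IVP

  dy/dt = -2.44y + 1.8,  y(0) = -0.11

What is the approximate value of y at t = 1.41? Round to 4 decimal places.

Midpoint: k1 = f(t_n, y_n); k2 = f(t_n + h/2, y_n + (h/2)·k1); y_{n+1} = y_n + h·k2.
t=0.000000, y=-0.110000:
  k1 = f(0.000000, -0.110000) = 2.068400
  k2 = f(0.235000, 0.376074) = 0.882379
  y ← -0.110000 + 0.47·0.882379 = 0.304718
t=0.470000, y=0.304718:
  k1 = f(0.470000, 0.304718) = 1.056487
  k2 = f(0.705000, 0.552993) = 0.450697
  y ← 0.304718 + 0.47·0.450697 = 0.516546
t=0.940000, y=0.516546:
  k1 = f(0.940000, 0.516546) = 0.539627
  k2 = f(1.175000, 0.643359) = 0.230205
  y ← 0.516546 + 0.47·0.230205 = 0.624743
y(1.41) ≈ 0.6247

0.6247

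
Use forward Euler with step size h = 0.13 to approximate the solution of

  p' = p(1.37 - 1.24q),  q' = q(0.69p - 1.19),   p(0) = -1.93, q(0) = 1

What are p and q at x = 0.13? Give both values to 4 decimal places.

-1.9626, 0.6722

Euler on (p,q): p_{n+1} = p_n + h·p', q_{n+1} = q_n + h·q'.
0.000000: (-1.930000, 1.000000); f=(-0.250900, -2.521700) → (-1.962617, 0.672179)
(p(0.13), q(0.13)) ≈ (-1.9626, 0.6722)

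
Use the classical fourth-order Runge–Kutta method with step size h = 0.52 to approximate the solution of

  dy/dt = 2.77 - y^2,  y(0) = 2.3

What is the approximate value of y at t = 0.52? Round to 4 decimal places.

1.8045

RK4: k1 = f(t_n, y_n); k2 = f(t_n + h/2, y_n + (h/2)·k1); k3 = f(t_n + h/2, y_n + (h/2)·k2); k4 = f(t_n + h, y_n + h·k3); y_{n+1} = y_n + (h/6)·(k1 + 2k2 + 2k3 + k4).
t=0.000000, y=2.300000:
  k1 = f(0.000000, 2.300000) = -2.520000
  k2 = f(0.260000, 1.644800) = 0.064633
  k3 = f(0.260000, 2.316805) = -2.597583
  k4 = f(0.520000, 0.949257) = 1.868912
  y ← 2.300000 + (0.52/6)·(k1 + 2k2 + 2k3 + k4) = 1.804528
y(0.52) ≈ 1.8045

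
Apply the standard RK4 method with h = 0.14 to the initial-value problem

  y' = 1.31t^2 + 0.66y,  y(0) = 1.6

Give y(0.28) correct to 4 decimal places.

1.9348

RK4: k1 = f(t_n, y_n); k2 = f(t_n + h/2, y_n + (h/2)·k1); k3 = f(t_n + h/2, y_n + (h/2)·k2); k4 = f(t_n + h, y_n + h·k3); y_{n+1} = y_n + (h/6)·(k1 + 2k2 + 2k3 + k4).
t=0.000000, y=1.600000:
  k1 = f(0.000000, 1.600000) = 1.056000
  k2 = f(0.070000, 1.673920) = 1.111206
  k3 = f(0.070000, 1.677784) = 1.113757
  k4 = f(0.140000, 1.755926) = 1.184587
  y ← 1.600000 + (0.14/6)·(k1 + 2k2 + 2k3 + k4) = 1.756112
t=0.140000, y=1.756112:
  k1 = f(0.140000, 1.756112) = 1.184710
  k2 = f(0.210000, 1.839042) = 1.271538
  k3 = f(0.210000, 1.845120) = 1.275550
  k4 = f(0.280000, 1.934689) = 1.379599
  y ← 1.756112 + (0.14/6)·(k1 + 2k2 + 2k3 + k4) = 1.934810
y(0.28) ≈ 1.9348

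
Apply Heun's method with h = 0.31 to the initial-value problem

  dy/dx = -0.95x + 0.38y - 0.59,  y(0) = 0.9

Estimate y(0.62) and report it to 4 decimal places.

0.5334

Heun: k1 = f(x_n, y_n); k2 = f(x_n + h, y_n + h·k1); y_{n+1} = y_n + (h/2)·(k1 + k2).
x=0.000000, y=0.900000:
  k1 = f(0.000000, 0.900000) = -0.248000
  k2 = f(0.310000, 0.823120) = -0.571714
  y ← 0.900000 + (0.31/2)·(-0.248000 + (-0.571714)) = 0.772944
x=0.310000, y=0.772944:
  k1 = f(0.310000, 0.772944) = -0.590781
  k2 = f(0.620000, 0.589802) = -0.954875
  y ← 0.772944 + (0.31/2)·(-0.590781 + (-0.954875)) = 0.533368
y(0.62) ≈ 0.5334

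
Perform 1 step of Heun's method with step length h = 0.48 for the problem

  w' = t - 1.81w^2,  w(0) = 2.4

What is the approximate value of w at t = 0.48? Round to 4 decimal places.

Heun: k1 = f(t_n, w_n); k2 = f(t_n + h, w_n + h·k1); w_{n+1} = w_n + (h/2)·(k1 + k2).
t=0.000000, w=2.400000:
  k1 = f(0.000000, 2.400000) = -10.425600
  k2 = f(0.480000, -2.604288) = -11.795992
  w ← 2.400000 + (0.48/2)·(-10.425600 + (-11.795992)) = -2.933182
w(0.48) ≈ -2.9332

-2.9332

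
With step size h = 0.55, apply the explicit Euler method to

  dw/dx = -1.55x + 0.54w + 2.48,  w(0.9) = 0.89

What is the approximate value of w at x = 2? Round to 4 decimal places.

2.3990

Euler: w_{n+1} = w_n + h·f(x_n, w_n).
x=0.900000, w=0.890000: f=1.565600 → w ← 0.890000 + 0.55·1.565600 = 1.751080
x=1.450000, w=1.751080: f=1.178083 → w ← 1.751080 + 0.55·1.178083 = 2.399026
w(2) ≈ 2.3990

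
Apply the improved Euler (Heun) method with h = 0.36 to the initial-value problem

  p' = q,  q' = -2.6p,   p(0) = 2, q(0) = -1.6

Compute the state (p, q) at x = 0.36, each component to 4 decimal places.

Heun on (p,q): k1 = f(x_n, state_n); k2 = f(x_n + h, state_n + h·k1); state_{n+1} = state_n + (h/2)·(k1 + k2).
0.000000: (2.000000, -1.600000)
  k1 = (-1.600000, -5.200000)
  predictor → (1.424000, -3.472000)
  k2 = (-3.472000, -3.702400)
  → (1.087040, -3.202432)
(p(0.36), q(0.36)) ≈ (1.0870, -3.2024)

1.0870, -3.2024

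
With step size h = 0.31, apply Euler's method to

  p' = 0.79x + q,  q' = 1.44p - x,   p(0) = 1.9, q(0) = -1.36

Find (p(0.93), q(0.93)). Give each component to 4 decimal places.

1.5636, 0.4828

Euler on (p,q): p_{n+1} = p_n + h·p', q_{n+1} = q_n + h·q'.
0.000000: (1.900000, -1.360000); f=(-1.360000, 2.736000) → (1.478400, -0.511840)
0.310000: (1.478400, -0.511840); f=(-0.266940, 1.818896) → (1.395649, 0.052018)
0.620000: (1.395649, 0.052018); f=(0.541818, 1.389734) → (1.563612, 0.482835)
(p(0.93), q(0.93)) ≈ (1.5636, 0.4828)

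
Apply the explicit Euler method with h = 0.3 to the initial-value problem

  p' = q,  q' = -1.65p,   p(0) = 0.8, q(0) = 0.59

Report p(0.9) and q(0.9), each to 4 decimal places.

0.9483, -0.8020

Euler on (p,q): p_{n+1} = p_n + h·p', q_{n+1} = q_n + h·q'.
0.000000: (0.800000, 0.590000); f=(0.590000, -1.320000) → (0.977000, 0.194000)
0.300000: (0.977000, 0.194000); f=(0.194000, -1.612050) → (1.035200, -0.289615)
0.600000: (1.035200, -0.289615); f=(-0.289615, -1.708080) → (0.948316, -0.802039)
(p(0.9), q(0.9)) ≈ (0.9483, -0.8020)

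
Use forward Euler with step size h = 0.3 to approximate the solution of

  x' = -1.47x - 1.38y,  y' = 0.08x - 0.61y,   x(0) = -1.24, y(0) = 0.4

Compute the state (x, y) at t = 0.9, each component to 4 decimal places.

Euler on (x,y): x_{n+1} = x_n + h·x', y_{n+1} = y_n + h·y'.
0.000000: (-1.240000, 0.400000); f=(1.270800, -0.343200) → (-0.858760, 0.297040)
0.300000: (-0.858760, 0.297040); f=(0.852462, -0.249895) → (-0.603021, 0.222071)
0.600000: (-0.603021, 0.222071); f=(0.579983, -0.183705) → (-0.429027, 0.166960)
(x(0.9), y(0.9)) ≈ (-0.4290, 0.1670)

-0.4290, 0.1670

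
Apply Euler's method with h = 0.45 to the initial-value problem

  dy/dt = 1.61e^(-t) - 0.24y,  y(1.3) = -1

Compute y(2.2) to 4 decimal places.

Euler: y_{n+1} = y_n + h·f(t_n, y_n).
t=1.300000, y=-1.000000: f=0.678776 → y ← -1.000000 + 0.45·0.678776 = -0.694551
t=1.750000, y=-0.694551: f=0.446468 → y ← -0.694551 + 0.45·0.446468 = -0.493640
y(2.2) ≈ -0.4936

-0.4936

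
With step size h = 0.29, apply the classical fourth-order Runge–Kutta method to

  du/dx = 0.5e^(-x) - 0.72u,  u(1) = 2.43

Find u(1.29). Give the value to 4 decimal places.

2.0137

RK4: k1 = f(x_n, u_n); k2 = f(x_n + h/2, u_n + (h/2)·k1); k3 = f(x_n + h/2, u_n + (h/2)·k2); k4 = f(x_n + h, u_n + h·k3); u_{n+1} = u_n + (h/6)·(k1 + 2k2 + 2k3 + k4).
x=1.000000, u=2.430000:
  k1 = f(1.000000, 2.430000) = -1.565660
  k2 = f(1.145000, 2.202979) = -1.427033
  k3 = f(1.145000, 2.223080) = -1.441506
  k4 = f(1.290000, 2.011963) = -1.310978
  u ← 2.430000 + (0.29/6)·(k1 + 2k2 + 2k3 + k4) = 2.013670
u(1.29) ≈ 2.0137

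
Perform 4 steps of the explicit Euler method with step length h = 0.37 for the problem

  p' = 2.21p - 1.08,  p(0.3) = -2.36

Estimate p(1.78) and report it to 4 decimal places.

-30.6094

Euler: p_{n+1} = p_n + h·f(x_n, p_n).
x=0.300000, p=-2.360000: f=-6.295600 → p ← -2.360000 + 0.37·(-6.295600) = -4.689372
x=0.670000, p=-4.689372: f=-11.443512 → p ← -4.689372 + 0.37·(-11.443512) = -8.923471
x=1.040000, p=-8.923471: f=-20.800872 → p ← -8.923471 + 0.37·(-20.800872) = -16.619794
x=1.410000, p=-16.619794: f=-37.809745 → p ← -16.619794 + 0.37·(-37.809745) = -30.609400
p(1.78) ≈ -30.6094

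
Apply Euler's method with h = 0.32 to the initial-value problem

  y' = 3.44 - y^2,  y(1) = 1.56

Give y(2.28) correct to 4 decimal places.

1.8545

Euler: y_{n+1} = y_n + h·f(s_n, y_n).
s=1.000000, y=1.560000: f=1.006400 → y ← 1.560000 + 0.32·1.006400 = 1.882048
s=1.320000, y=1.882048: f=-0.102105 → y ← 1.882048 + 0.32·(-0.102105) = 1.849375
s=1.640000, y=1.849375: f=0.019814 → y ← 1.849375 + 0.32·0.019814 = 1.855715
s=1.960000, y=1.855715: f=-0.003678 → y ← 1.855715 + 0.32·(-0.003678) = 1.854538
y(2.28) ≈ 1.8545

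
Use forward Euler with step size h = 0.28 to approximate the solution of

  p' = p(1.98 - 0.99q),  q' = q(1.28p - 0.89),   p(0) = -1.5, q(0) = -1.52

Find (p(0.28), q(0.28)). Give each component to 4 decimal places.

Euler on (p,q): p_{n+1} = p_n + h·p', q_{n+1} = q_n + h·q'.
0.000000: (-1.500000, -1.520000); f=(-5.227200, 4.271200) → (-2.963616, -0.324064)
(p(0.28), q(0.28)) ≈ (-2.9636, -0.3241)

-2.9636, -0.3241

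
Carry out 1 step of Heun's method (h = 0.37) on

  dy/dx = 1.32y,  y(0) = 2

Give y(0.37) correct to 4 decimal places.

Heun: k1 = f(x_n, y_n); k2 = f(x_n + h, y_n + h·k1); y_{n+1} = y_n + (h/2)·(k1 + k2).
x=0.000000, y=2.000000:
  k1 = f(0.000000, 2.000000) = 2.640000
  k2 = f(0.370000, 2.976800) = 3.929376
  y ← 2.000000 + (0.37/2)·(2.640000 + 3.929376) = 3.215335
y(0.37) ≈ 3.2153

3.2153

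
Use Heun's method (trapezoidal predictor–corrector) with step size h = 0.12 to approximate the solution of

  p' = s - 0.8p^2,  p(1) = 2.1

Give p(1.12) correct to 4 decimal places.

Heun: k1 = f(s_n, p_n); k2 = f(s_n + h, p_n + h·k1); p_{n+1} = p_n + (h/2)·(k1 + k2).
s=1.000000, p=2.100000:
  k1 = f(1.000000, 2.100000) = -2.528000
  k2 = f(1.120000, 1.796640) = -1.462332
  p ← 2.100000 + (0.12/2)·(-2.528000 + (-1.462332)) = 1.860580
p(1.12) ≈ 1.8606

1.8606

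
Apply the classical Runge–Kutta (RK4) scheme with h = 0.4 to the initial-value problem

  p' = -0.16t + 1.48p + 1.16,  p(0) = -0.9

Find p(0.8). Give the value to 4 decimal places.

-1.2422

RK4: k1 = f(t_n, p_n); k2 = f(t_n + h/2, p_n + (h/2)·k1); k3 = f(t_n + h/2, p_n + (h/2)·k2); k4 = f(t_n + h, p_n + h·k3); p_{n+1} = p_n + (h/6)·(k1 + 2k2 + 2k3 + k4).
t=0.000000, p=-0.900000:
  k1 = f(0.000000, -0.900000) = -0.172000
  k2 = f(0.200000, -0.934400) = -0.254912
  k3 = f(0.200000, -0.950982) = -0.279454
  k4 = f(0.400000, -1.011782) = -0.401437
  p ← -0.900000 + (0.4/6)·(k1 + 2k2 + 2k3 + k4) = -1.009478
t=0.400000, p=-1.009478:
  k1 = f(0.400000, -1.009478) = -0.398027
  k2 = f(0.600000, -1.089083) = -0.547843
  k3 = f(0.600000, -1.119047) = -0.592189
  k4 = f(0.800000, -1.246353) = -0.812603
  p ← -1.009478 + (0.4/6)·(k1 + 2k2 + 2k3 + k4) = -1.242191
p(0.8) ≈ -1.2422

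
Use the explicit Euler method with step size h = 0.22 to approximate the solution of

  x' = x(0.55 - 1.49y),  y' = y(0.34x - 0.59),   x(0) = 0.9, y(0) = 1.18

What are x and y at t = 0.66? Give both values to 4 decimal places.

0.3946, 0.9234

Euler on (x,y): x_{n+1} = x_n + h·x', y_{n+1} = y_n + h·y'.
0.000000: (0.900000, 1.180000); f=(-1.087380, -0.335120) → (0.660776, 1.106274)
0.220000: (0.660776, 1.106274); f=(-0.725762, -0.404162) → (0.501109, 1.017358)
0.440000: (0.501109, 1.017358); f=(-0.484003, -0.426907) → (0.394628, 0.923439)
(x(0.66), y(0.66)) ≈ (0.3946, 0.9234)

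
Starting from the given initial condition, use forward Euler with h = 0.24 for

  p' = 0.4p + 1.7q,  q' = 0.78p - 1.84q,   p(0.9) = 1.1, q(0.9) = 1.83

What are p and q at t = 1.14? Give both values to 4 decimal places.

Euler on (p,q): p_{n+1} = p_n + h·p', q_{n+1} = q_n + h·q'.
0.900000: (1.100000, 1.830000); f=(3.551000, -2.509200) → (1.952240, 1.227792)
(p(1.14), q(1.14)) ≈ (1.9522, 1.2278)

1.9522, 1.2278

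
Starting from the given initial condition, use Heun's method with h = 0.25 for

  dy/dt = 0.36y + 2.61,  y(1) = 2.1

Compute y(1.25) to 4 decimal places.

Heun: k1 = f(t_n, y_n); k2 = f(t_n + h, y_n + h·k1); y_{n+1} = y_n + (h/2)·(k1 + k2).
t=1.000000, y=2.100000:
  k1 = f(1.000000, 2.100000) = 3.366000
  k2 = f(1.250000, 2.941500) = 3.668940
  y ← 2.100000 + (0.25/2)·(3.366000 + 3.668940) = 2.979367
y(1.25) ≈ 2.9794

2.9794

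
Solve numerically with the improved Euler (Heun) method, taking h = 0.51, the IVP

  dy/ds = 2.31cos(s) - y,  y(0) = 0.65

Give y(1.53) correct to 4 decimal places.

0.9860

Heun: k1 = f(s_n, y_n); k2 = f(s_n + h, y_n + h·k1); y_{n+1} = y_n + (h/2)·(k1 + k2).
s=0.000000, y=0.650000:
  k1 = f(0.000000, 0.650000) = 1.660000
  k2 = f(0.510000, 1.496600) = 0.519440
  y ← 0.650000 + (0.51/2)·(1.660000 + 0.519440) = 1.205757
s=0.510000, y=1.205757:
  k1 = f(0.510000, 1.205757) = 0.810283
  k2 = f(1.020000, 1.619001) = -0.410026
  y ← 1.205757 + (0.51/2)·(0.810283 + (-0.410026)) = 1.307823
s=1.020000, y=1.307823:
  k1 = f(1.020000, 1.307823) = -0.098847
  k2 = f(1.530000, 1.257411) = -1.163197
  y ← 1.307823 + (0.51/2)·(-0.098847 + (-1.163197)) = 0.986001
y(1.53) ≈ 0.9860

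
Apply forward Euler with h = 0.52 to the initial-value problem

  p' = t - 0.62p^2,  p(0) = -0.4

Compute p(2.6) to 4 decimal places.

1.7797

Euler: p_{n+1} = p_n + h·f(t_n, p_n).
t=0.000000, p=-0.400000: f=-0.099200 → p ← -0.400000 + 0.52·(-0.099200) = -0.451584
t=0.520000, p=-0.451584: f=0.393565 → p ← -0.451584 + 0.52·0.393565 = -0.246930
t=1.040000, p=-0.246930: f=1.002196 → p ← -0.246930 + 0.52·1.002196 = 0.274211
t=1.560000, p=0.274211: f=1.513381 → p ← 0.274211 + 0.52·1.513381 = 1.061169
t=2.080000, p=1.061169: f=1.381830 → p ← 1.061169 + 0.52·1.381830 = 1.779721
p(2.6) ≈ 1.7797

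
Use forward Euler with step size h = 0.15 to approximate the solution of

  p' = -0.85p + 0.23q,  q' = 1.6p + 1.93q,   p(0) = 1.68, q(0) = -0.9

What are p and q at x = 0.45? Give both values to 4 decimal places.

1.0476, -0.5211

Euler on (p,q): p_{n+1} = p_n + h·p', q_{n+1} = q_n + h·q'.
0.000000: (1.680000, -0.900000); f=(-1.635000, 0.951000) → (1.434750, -0.757350)
0.150000: (1.434750, -0.757350); f=(-1.393728, 0.833914) → (1.225691, -0.632263)
0.300000: (1.225691, -0.632263); f=(-1.187258, 0.740838) → (1.047602, -0.521137)
(p(0.45), q(0.45)) ≈ (1.0476, -0.5211)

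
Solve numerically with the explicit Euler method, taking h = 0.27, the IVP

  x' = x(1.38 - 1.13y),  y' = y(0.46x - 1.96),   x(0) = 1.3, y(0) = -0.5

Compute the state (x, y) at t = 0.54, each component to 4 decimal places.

Euler on (x,y): x_{n+1} = x_n + h·x', y_{n+1} = y_n + h·y'.
0.000000: (1.300000, -0.500000); f=(2.528500, 0.681000) → (1.982695, -0.316130)
0.270000: (1.982695, -0.316130); f=(3.444391, 0.331292) → (2.912681, -0.226681)
(x(0.54), y(0.54)) ≈ (2.9127, -0.2267)

2.9127, -0.2267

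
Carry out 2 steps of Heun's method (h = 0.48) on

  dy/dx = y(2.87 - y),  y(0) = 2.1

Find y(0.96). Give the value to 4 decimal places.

2.6616

Heun: k1 = f(x_n, y_n); k2 = f(x_n + h, y_n + h·k1); y_{n+1} = y_n + (h/2)·(k1 + k2).
x=0.000000, y=2.100000:
  k1 = f(0.000000, 2.100000) = 1.617000
  k2 = f(0.480000, 2.876160) = -0.017717
  y ← 2.100000 + (0.48/2)·(1.617000 + (-0.017717)) = 2.483828
x=0.480000, y=2.483828:
  k1 = f(0.480000, 2.483828) = 0.959185
  k2 = f(0.960000, 2.944237) = -0.218570
  y ← 2.483828 + (0.48/2)·(0.959185 + (-0.218570)) = 2.661575
y(0.96) ≈ 2.6616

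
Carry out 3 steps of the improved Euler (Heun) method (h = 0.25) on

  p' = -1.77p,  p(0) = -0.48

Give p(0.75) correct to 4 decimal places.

-0.1351

Heun: k1 = f(x_n, p_n); k2 = f(x_n + h, p_n + h·k1); p_{n+1} = p_n + (h/2)·(k1 + k2).
x=0.000000, p=-0.480000:
  k1 = f(0.000000, -0.480000) = 0.849600
  k2 = f(0.250000, -0.267600) = 0.473652
  p ← -0.480000 + (0.25/2)·(0.849600 + 0.473652) = -0.314593
x=0.250000, p=-0.314593:
  k1 = f(0.250000, -0.314593) = 0.556830
  k2 = f(0.500000, -0.175386) = 0.310433
  p ← -0.314593 + (0.25/2)·(0.556830 + 0.310433) = -0.206186
x=0.500000, p=-0.206186:
  k1 = f(0.500000, -0.206186) = 0.364948
  k2 = f(0.750000, -0.114948) = 0.203459
  p ← -0.206186 + (0.25/2)·(0.364948 + 0.203459) = -0.135135
p(0.75) ≈ -0.1351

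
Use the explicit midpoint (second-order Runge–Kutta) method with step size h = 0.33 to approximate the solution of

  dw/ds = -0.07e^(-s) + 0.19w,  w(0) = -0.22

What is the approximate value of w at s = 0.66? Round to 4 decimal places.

Midpoint: k1 = f(s_n, w_n); k2 = f(s_n + h/2, w_n + (h/2)·k1); w_{n+1} = w_n + h·k2.
s=0.000000, w=-0.220000:
  k1 = f(0.000000, -0.220000) = -0.111800
  k2 = f(0.165000, -0.238447) = -0.104657
  w ← -0.220000 + 0.33·(-0.104657) = -0.254537
s=0.330000, w=-0.254537:
  k1 = f(0.330000, -0.254537) = -0.098687
  k2 = f(0.495000, -0.270820) = -0.094126
  w ← -0.254537 + 0.33·(-0.094126) = -0.285598
w(0.66) ≈ -0.2856

-0.2856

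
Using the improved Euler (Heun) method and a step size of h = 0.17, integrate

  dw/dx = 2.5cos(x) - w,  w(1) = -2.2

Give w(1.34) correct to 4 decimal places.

-1.3009

Heun: k1 = f(x_n, w_n); k2 = f(x_n + h, w_n + h·k1); w_{n+1} = w_n + (h/2)·(k1 + k2).
x=1.000000, w=-2.200000:
  k1 = f(1.000000, -2.200000) = 3.550756
  k2 = f(1.170000, -1.596372) = 2.571751
  w ← -2.200000 + (0.17/2)·(3.550756 + 2.571751) = -1.679587
x=1.170000, w=-1.679587:
  k1 = f(1.170000, -1.679587) = 2.654966
  k2 = f(1.340000, -1.228243) = 1.800125
  w ← -1.679587 + (0.17/2)·(2.654966 + 1.800125) = -1.300904
w(1.34) ≈ -1.3009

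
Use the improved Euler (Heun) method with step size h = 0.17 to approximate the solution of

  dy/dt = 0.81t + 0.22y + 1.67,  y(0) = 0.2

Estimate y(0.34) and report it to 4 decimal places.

0.8527

Heun: k1 = f(t_n, y_n); k2 = f(t_n + h, y_n + h·k1); y_{n+1} = y_n + (h/2)·(k1 + k2).
t=0.000000, y=0.200000:
  k1 = f(0.000000, 0.200000) = 1.714000
  k2 = f(0.170000, 0.491380) = 1.915804
  y ← 0.200000 + (0.17/2)·(1.714000 + 1.915804) = 0.508533
t=0.170000, y=0.508533:
  k1 = f(0.170000, 0.508533) = 1.919577
  k2 = f(0.340000, 0.834861) = 2.129070
  y ← 0.508533 + (0.17/2)·(1.919577 + 2.129070) = 0.852668
y(0.34) ≈ 0.8527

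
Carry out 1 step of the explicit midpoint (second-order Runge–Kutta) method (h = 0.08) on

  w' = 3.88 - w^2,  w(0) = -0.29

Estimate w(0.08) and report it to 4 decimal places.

0.0189

Midpoint: k1 = f(x_n, w_n); k2 = f(x_n + h/2, w_n + (h/2)·k1); w_{n+1} = w_n + h·k2.
x=0.000000, w=-0.290000:
  k1 = f(0.000000, -0.290000) = 3.795900
  k2 = f(0.040000, -0.138164) = 3.860911
  w ← -0.290000 + 0.08·3.860911 = 0.018873
w(0.08) ≈ 0.0189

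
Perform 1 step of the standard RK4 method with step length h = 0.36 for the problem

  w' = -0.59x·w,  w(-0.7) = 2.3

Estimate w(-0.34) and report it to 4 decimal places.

2.5686

RK4: k1 = f(x_n, w_n); k2 = f(x_n + h/2, w_n + (h/2)·k1); k3 = f(x_n + h/2, w_n + (h/2)·k2); k4 = f(x_n + h, w_n + h·k3); w_{n+1} = w_n + (h/6)·(k1 + 2k2 + 2k3 + k4).
x=-0.700000, w=2.300000:
  k1 = f(-0.700000, 2.300000) = 0.949900
  k2 = f(-0.520000, 2.470982) = 0.758097
  k3 = f(-0.520000, 2.436458) = 0.747505
  k4 = f(-0.340000, 2.569102) = 0.515362
  w ← 2.300000 + (0.36/6)·(k1 + 2k2 + 2k3 + k4) = 2.568588
w(-0.34) ≈ 2.5686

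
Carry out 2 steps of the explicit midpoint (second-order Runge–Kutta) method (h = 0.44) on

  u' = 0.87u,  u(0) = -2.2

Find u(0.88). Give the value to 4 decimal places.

-4.6643

Midpoint: k1 = f(t_n, u_n); k2 = f(t_n + h/2, u_n + (h/2)·k1); u_{n+1} = u_n + h·k2.
t=0.000000, u=-2.200000:
  k1 = f(0.000000, -2.200000) = -1.914000
  k2 = f(0.220000, -2.621080) = -2.280340
  u ← -2.200000 + 0.44·(-2.280340) = -3.203349
t=0.440000, u=-3.203349:
  k1 = f(0.440000, -3.203349) = -2.786914
  k2 = f(0.660000, -3.816471) = -3.320329
  u ← -3.203349 + 0.44·(-3.320329) = -4.664294
u(0.88) ≈ -4.6643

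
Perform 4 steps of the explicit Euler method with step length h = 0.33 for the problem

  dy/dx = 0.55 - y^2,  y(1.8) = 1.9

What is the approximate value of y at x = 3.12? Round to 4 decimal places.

0.7583

Euler: y_{n+1} = y_n + h·f(x_n, y_n).
x=1.800000, y=1.900000: f=-3.060000 → y ← 1.900000 + 0.33·(-3.060000) = 0.890200
x=2.130000, y=0.890200: f=-0.242456 → y ← 0.890200 + 0.33·(-0.242456) = 0.810190
x=2.460000, y=0.810190: f=-0.106407 → y ← 0.810190 + 0.33·(-0.106407) = 0.775075
x=2.790000, y=0.775075: f=-0.050742 → y ← 0.775075 + 0.33·(-0.050742) = 0.758330
y(3.12) ≈ 0.7583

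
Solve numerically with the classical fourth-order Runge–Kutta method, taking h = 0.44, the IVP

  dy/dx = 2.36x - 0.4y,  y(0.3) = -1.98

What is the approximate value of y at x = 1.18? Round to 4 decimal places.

-0.0519

RK4: k1 = f(x_n, y_n); k2 = f(x_n + h/2, y_n + (h/2)·k1); k3 = f(x_n + h/2, y_n + (h/2)·k2); k4 = f(x_n + h, y_n + h·k3); y_{n+1} = y_n + (h/6)·(k1 + 2k2 + 2k3 + k4).
x=0.300000, y=-1.980000:
  k1 = f(0.300000, -1.980000) = 1.500000
  k2 = f(0.520000, -1.650000) = 1.887200
  k3 = f(0.520000, -1.564816) = 1.853126
  k4 = f(0.740000, -1.164624) = 2.212250
  y ← -1.980000 + (0.44/6)·(k1 + 2k2 + 2k3 + k4) = -1.159187
x=0.740000, y=-1.159187:
  k1 = f(0.740000, -1.159187) = 2.210075
  k2 = f(0.960000, -0.672971) = 2.534788
  k3 = f(0.960000, -0.601534) = 2.506213
  k4 = f(1.180000, -0.056453) = 2.807381
  y ← -1.159187 + (0.44/6)·(k1 + 2k2 + 2k3 + k4) = -0.051893
y(1.18) ≈ -0.0519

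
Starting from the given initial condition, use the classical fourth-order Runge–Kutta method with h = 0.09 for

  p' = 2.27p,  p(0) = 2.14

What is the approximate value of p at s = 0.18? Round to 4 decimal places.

RK4: k1 = f(s_n, p_n); k2 = f(s_n + h/2, p_n + (h/2)·k1); k3 = f(s_n + h/2, p_n + (h/2)·k2); k4 = f(s_n + h, p_n + h·k3); p_{n+1} = p_n + (h/6)·(k1 + 2k2 + 2k3 + k4).
s=0.000000, p=2.140000:
  k1 = f(0.000000, 2.140000) = 4.857800
  k2 = f(0.045000, 2.358601) = 5.354024
  k3 = f(0.045000, 2.380931) = 5.404714
  k4 = f(0.090000, 2.626424) = 5.961983
  p ← 2.140000 + (0.09/6)·(k1 + 2k2 + 2k3 + k4) = 2.625059
s=0.090000, p=2.625059:
  k1 = f(0.090000, 2.625059) = 5.958884
  k2 = f(0.135000, 2.893209) = 6.567584
  k3 = f(0.135000, 2.920600) = 6.629762
  k4 = f(0.180000, 3.221737) = 7.313344
  p ← 2.625059 + (0.09/6)·(k1 + 2k2 + 2k3 + k4) = 3.220063
p(0.18) ≈ 3.2201

3.2201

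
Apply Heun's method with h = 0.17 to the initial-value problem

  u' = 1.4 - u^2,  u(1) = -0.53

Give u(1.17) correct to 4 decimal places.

Heun: k1 = f(s_n, u_n); k2 = f(s_n + h, u_n + h·k1); u_{n+1} = u_n + (h/2)·(k1 + k2).
s=1.000000, u=-0.530000:
  k1 = f(1.000000, -0.530000) = 1.119100
  k2 = f(1.170000, -0.339753) = 1.284568
  u ← -0.530000 + (0.17/2)·(1.119100 + 1.284568) = -0.325688
u(1.17) ≈ -0.3257

-0.3257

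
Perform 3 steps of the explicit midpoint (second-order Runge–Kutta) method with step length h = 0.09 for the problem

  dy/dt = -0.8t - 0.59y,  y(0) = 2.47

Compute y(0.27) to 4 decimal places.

2.0786

Midpoint: k1 = f(t_n, y_n); k2 = f(t_n + h/2, y_n + (h/2)·k1); y_{n+1} = y_n + h·k2.
t=0.000000, y=2.470000:
  k1 = f(0.000000, 2.470000) = -1.457300
  k2 = f(0.045000, 2.404422) = -1.454609
  y ← 2.470000 + 0.09·(-1.454609) = 2.339085
t=0.090000, y=2.339085:
  k1 = f(0.090000, 2.339085) = -1.452060
  k2 = f(0.135000, 2.273743) = -1.449508
  y ← 2.339085 + 0.09·(-1.449508) = 2.208629
t=0.180000, y=2.208629:
  k1 = f(0.180000, 2.208629) = -1.447091
  k2 = f(0.225000, 2.143510) = -1.444671
  y ← 2.208629 + 0.09·(-1.444671) = 2.078609
y(0.27) ≈ 2.0786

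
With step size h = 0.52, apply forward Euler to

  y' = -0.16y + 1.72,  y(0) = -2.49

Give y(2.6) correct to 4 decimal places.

2.1745

Euler: y_{n+1} = y_n + h·f(x_n, y_n).
x=0.000000, y=-2.490000: f=2.118400 → y ← -2.490000 + 0.52·2.118400 = -1.388432
x=0.520000, y=-1.388432: f=1.942149 → y ← -1.388432 + 0.52·1.942149 = -0.378514
x=1.040000, y=-0.378514: f=1.780562 → y ← -0.378514 + 0.52·1.780562 = 0.547378
x=1.560000, y=0.547378: f=1.632420 → y ← 0.547378 + 0.52·1.632420 = 1.396236
x=2.080000, y=1.396236: f=1.496602 → y ← 1.396236 + 0.52·1.496602 = 2.174469
y(2.6) ≈ 2.1745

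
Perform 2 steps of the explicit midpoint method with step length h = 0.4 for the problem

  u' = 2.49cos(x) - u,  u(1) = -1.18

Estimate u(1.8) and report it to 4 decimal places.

-0.4363

Midpoint: k1 = f(x_n, u_n); k2 = f(x_n + h/2, u_n + (h/2)·k1); u_{n+1} = u_n + h·k2.
x=1.000000, u=-1.180000:
  k1 = f(1.000000, -1.180000) = 2.525353
  k2 = f(1.200000, -0.674929) = 1.577200
  u ← -1.180000 + 0.4·1.577200 = -0.549120
x=1.400000, u=-0.549120:
  k1 = f(1.400000, -0.549120) = 0.972338
  k2 = f(1.600000, -0.354652) = 0.281945
  u ← -0.549120 + 0.4·0.281945 = -0.436342
u(1.8) ≈ -0.4363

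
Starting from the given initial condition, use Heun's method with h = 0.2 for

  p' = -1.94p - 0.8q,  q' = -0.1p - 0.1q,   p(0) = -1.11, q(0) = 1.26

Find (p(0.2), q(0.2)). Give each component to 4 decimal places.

Heun on (p,q): k1 = f(t_n, state_n); k2 = f(t_n + h, state_n + h·k1); state_{n+1} = state_n + (h/2)·(k1 + k2).
0.000000: (-1.110000, 1.260000)
  k1 = (1.145400, -0.015000)
  predictor → (-0.880920, 1.257000)
  k2 = (0.703385, -0.037608)
  → (-0.925122, 1.254739)
(p(0.2), q(0.2)) ≈ (-0.9251, 1.2547)

-0.9251, 1.2547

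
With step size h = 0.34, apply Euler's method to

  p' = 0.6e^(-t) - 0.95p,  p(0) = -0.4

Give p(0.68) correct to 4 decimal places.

0.1000

Euler: p_{n+1} = p_n + h·f(t_n, p_n).
t=0.000000, p=-0.400000: f=0.980000 → p ← -0.400000 + 0.34·0.980000 = -0.066800
t=0.340000, p=-0.066800: f=0.490522 → p ← -0.066800 + 0.34·0.490522 = 0.099978
p(0.68) ≈ 0.1000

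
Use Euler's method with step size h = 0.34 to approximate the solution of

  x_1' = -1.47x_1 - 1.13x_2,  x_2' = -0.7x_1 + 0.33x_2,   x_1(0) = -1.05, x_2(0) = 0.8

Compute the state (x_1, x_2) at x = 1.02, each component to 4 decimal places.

-0.9904, 1.8335

Euler on (x_1,x_2): x_1_{n+1} = x_1_n + h·x_1', x_2_{n+1} = x_2_n + h·x_2'.
0.000000: (-1.050000, 0.800000); f=(0.639500, 0.999000) → (-0.832570, 1.139660)
0.340000: (-0.832570, 1.139660); f=(-0.063938, 0.958887) → (-0.854309, 1.465682)
0.680000: (-0.854309, 1.465682); f=(-0.400386, 1.081691) → (-0.990440, 1.833456)
(x_1(1.02), x_2(1.02)) ≈ (-0.9904, 1.8335)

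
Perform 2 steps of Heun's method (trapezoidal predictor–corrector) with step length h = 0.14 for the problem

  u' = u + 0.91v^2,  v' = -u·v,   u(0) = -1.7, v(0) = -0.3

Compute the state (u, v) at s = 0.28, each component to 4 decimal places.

-2.2037, -0.5134

Heun on (u,v): k1 = f(s_n, state_n); k2 = f(s_n + h, state_n + h·k1); state_{n+1} = state_n + (h/2)·(k1 + k2).
0.000000: (-1.700000, -0.300000)
  k1 = (-1.618100, -0.510000)
  predictor → (-1.926534, -0.371400)
  k2 = (-1.801010, -0.715515)
  → (-1.939338, -0.385786)
0.140000: (-1.939338, -0.385786)
  k1 = (-1.803902, -0.748169)
  predictor → (-2.191884, -0.490530)
  k2 = (-1.972920, -1.075184)
  → (-2.203715, -0.513421)
(u(0.28), v(0.28)) ≈ (-2.2037, -0.5134)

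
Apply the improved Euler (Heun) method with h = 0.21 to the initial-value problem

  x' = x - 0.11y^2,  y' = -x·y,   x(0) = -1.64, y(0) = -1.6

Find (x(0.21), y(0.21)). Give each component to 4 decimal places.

Heun on (x,y): k1 = f(t_n, state_n); k2 = f(t_n + h, state_n + h·k1); state_{n+1} = state_n + (h/2)·(k1 + k2).
0.000000: (-1.640000, -1.600000)
  k1 = (-1.921600, -2.624000)
  predictor → (-2.043536, -2.151040)
  k2 = (-2.552503, -4.395728)
  → (-2.109781, -2.337071)
(x(0.21), y(0.21)) ≈ (-2.1098, -2.3371)

-2.1098, -2.3371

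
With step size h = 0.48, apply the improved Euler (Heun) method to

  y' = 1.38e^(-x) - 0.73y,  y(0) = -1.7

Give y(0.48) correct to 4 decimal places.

-0.7886

Heun: k1 = f(x_n, y_n); k2 = f(x_n + h, y_n + h·k1); y_{n+1} = y_n + (h/2)·(k1 + k2).
x=0.000000, y=-1.700000:
  k1 = f(0.000000, -1.700000) = 2.621000
  k2 = f(0.480000, -0.441920) = 1.176523
  y ← -1.700000 + (0.48/2)·(2.621000 + 1.176523) = -0.788595
y(0.48) ≈ -0.7886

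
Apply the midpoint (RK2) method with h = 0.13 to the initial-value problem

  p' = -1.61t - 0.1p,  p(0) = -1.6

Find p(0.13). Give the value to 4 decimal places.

Midpoint: k1 = f(t_n, p_n); k2 = f(t_n + h/2, p_n + (h/2)·k1); p_{n+1} = p_n + h·k2.
t=0.000000, p=-1.600000:
  k1 = f(0.000000, -1.600000) = 0.160000
  k2 = f(0.065000, -1.589600) = 0.054310
  p ← -1.600000 + 0.13·0.054310 = -1.592940
p(0.13) ≈ -1.5929

-1.5929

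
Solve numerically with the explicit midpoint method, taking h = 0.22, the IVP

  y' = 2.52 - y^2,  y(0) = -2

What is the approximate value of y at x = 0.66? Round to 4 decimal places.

-8.6580

Midpoint: k1 = f(x_n, y_n); k2 = f(x_n + h/2, y_n + (h/2)·k1); y_{n+1} = y_n + h·k2.
x=0.000000, y=-2.000000:
  k1 = f(0.000000, -2.000000) = -1.480000
  k2 = f(0.110000, -2.162800) = -2.157704
  y ← -2.000000 + 0.22·(-2.157704) = -2.474695
x=0.220000, y=-2.474695:
  k1 = f(0.220000, -2.474695) = -3.604115
  k2 = f(0.330000, -2.871147) = -5.723488
  y ← -2.474695 + 0.22·(-5.723488) = -3.733862
x=0.440000, y=-3.733862:
  k1 = f(0.440000, -3.733862) = -11.421726
  k2 = f(0.550000, -4.990252) = -22.382615
  y ← -3.733862 + 0.22·(-22.382615) = -8.658038
y(0.66) ≈ -8.6580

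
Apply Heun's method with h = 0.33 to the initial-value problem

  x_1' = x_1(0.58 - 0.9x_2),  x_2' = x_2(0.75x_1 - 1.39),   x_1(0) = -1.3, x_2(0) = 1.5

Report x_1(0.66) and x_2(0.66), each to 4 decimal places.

-1.2274, 0.4260

Heun on (x_1,x_2): k1 = f(t_n, state_n); k2 = f(t_n + h, state_n + h·k1); state_{n+1} = state_n + (h/2)·(k1 + k2).
0.000000: (-1.300000, 1.500000)
  k1 = (1.001000, -3.547500)
  predictor → (-0.969670, 0.329325)
  k2 = (-0.275006, -0.697264)
  → (-1.180211, 0.799614)
0.330000: (-1.180211, 0.799614)
  k1 = (0.164819, -1.819248)
  predictor → (-1.125821, 0.199262)
  k2 = (-0.451076, -0.445224)
  → (-1.227443, 0.425976)
(x_1(0.66), x_2(0.66)) ≈ (-1.2274, 0.4260)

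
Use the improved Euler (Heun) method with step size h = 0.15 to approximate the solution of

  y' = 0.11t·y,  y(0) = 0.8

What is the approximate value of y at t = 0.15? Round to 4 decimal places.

Heun: k1 = f(t_n, y_n); k2 = f(t_n + h, y_n + h·k1); y_{n+1} = y_n + (h/2)·(k1 + k2).
t=0.000000, y=0.800000:
  k1 = f(0.000000, 0.800000) = 0.000000
  k2 = f(0.150000, 0.800000) = 0.013200
  y ← 0.800000 + (0.15/2)·(0.000000 + 0.013200) = 0.800990
y(0.15) ≈ 0.8010

0.8010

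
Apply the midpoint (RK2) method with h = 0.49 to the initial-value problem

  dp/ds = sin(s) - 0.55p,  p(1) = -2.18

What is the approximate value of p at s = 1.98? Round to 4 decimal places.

-0.5509

Midpoint: k1 = f(s_n, p_n); k2 = f(s_n + h/2, p_n + (h/2)·k1); p_{n+1} = p_n + h·k2.
s=1.000000, p=-2.180000:
  k1 = f(1.000000, -2.180000) = 2.040471
  k2 = f(1.245000, -1.680085) = 1.871443
  p ← -2.180000 + 0.49·1.871443 = -1.262993
s=1.490000, p=-1.262993:
  k1 = f(1.490000, -1.262993) = 1.691384
  k2 = f(1.735000, -0.848604) = 1.453281
  p ← -1.262993 + 0.49·1.453281 = -0.550885
p(1.98) ≈ -0.5509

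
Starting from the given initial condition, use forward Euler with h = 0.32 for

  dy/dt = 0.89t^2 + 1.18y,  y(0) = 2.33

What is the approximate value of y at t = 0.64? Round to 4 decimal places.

Euler: y_{n+1} = y_n + h·f(t_n, y_n).
t=0.000000, y=2.330000: f=2.749400 → y ← 2.330000 + 0.32·2.749400 = 3.209808
t=0.320000, y=3.209808: f=3.878709 → y ← 3.209808 + 0.32·3.878709 = 4.450995
y(0.64) ≈ 4.4510

4.4510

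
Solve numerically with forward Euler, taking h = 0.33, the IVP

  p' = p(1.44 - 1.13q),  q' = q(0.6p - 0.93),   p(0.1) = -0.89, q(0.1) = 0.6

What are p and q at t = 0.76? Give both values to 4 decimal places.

Euler on (p,q): p_{n+1} = p_n + h·p', q_{n+1} = q_n + h·q'.
0.100000: (-0.890000, 0.600000); f=(-0.678180, -0.878400) → (-1.113799, 0.310128)
0.430000: (-1.113799, 0.310128); f=(-1.213546, -0.495671) → (-1.514270, 0.146556)
(p(0.76), q(0.76)) ≈ (-1.5143, 0.1466)

-1.5143, 0.1466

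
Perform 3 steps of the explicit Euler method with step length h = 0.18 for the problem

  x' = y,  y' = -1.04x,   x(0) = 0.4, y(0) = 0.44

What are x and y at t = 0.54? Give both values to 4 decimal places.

0.5945, 0.1734

Euler on (x,y): x_{n+1} = x_n + h·x', y_{n+1} = y_n + h·y'.
0.000000: (0.400000, 0.440000); f=(0.440000, -0.416000) → (0.479200, 0.365120)
0.180000: (0.479200, 0.365120); f=(0.365120, -0.498368) → (0.544922, 0.275414)
0.360000: (0.544922, 0.275414); f=(0.275414, -0.566718) → (0.594496, 0.173404)
(x(0.54), y(0.54)) ≈ (0.5945, 0.1734)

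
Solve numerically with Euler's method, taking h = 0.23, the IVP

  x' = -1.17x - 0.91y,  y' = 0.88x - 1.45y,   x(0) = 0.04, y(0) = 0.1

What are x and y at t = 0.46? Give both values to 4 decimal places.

Euler on (x,y): x_{n+1} = x_n + h·x', y_{n+1} = y_n + h·y'.
0.000000: (0.040000, 0.100000); f=(-0.137800, -0.109800) → (0.008306, 0.074746)
0.230000: (0.008306, 0.074746); f=(-0.077737, -0.101072) → (-0.009573, 0.051499)
(x(0.46), y(0.46)) ≈ (-0.0096, 0.0515)

-0.0096, 0.0515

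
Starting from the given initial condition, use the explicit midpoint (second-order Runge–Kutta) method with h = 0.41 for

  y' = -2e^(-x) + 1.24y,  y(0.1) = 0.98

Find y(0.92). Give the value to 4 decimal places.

0.8032

Midpoint: k1 = f(x_n, y_n); k2 = f(x_n + h/2, y_n + (h/2)·k1); y_{n+1} = y_n + h·k2.
x=0.100000, y=0.980000:
  k1 = f(0.100000, 0.980000) = -0.594475
  k2 = f(0.305000, 0.858133) = -0.410162
  y ← 0.980000 + 0.41·(-0.410162) = 0.811833
x=0.510000, y=0.811833:
  k1 = f(0.510000, 0.811833) = -0.194318
  k2 = f(0.715000, 0.771998) = -0.021106
  y ← 0.811833 + 0.41·(-0.021106) = 0.803180
y(0.92) ≈ 0.8032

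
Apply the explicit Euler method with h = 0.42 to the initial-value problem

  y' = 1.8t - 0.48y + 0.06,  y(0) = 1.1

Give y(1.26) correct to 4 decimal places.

1.5098

Euler: y_{n+1} = y_n + h·f(t_n, y_n).
t=0.000000, y=1.100000: f=-0.468000 → y ← 1.100000 + 0.42·(-0.468000) = 0.903440
t=0.420000, y=0.903440: f=0.382349 → y ← 0.903440 + 0.42·0.382349 = 1.064026
t=0.840000, y=1.064026: f=1.061267 → y ← 1.064026 + 0.42·1.061267 = 1.509759
y(1.26) ≈ 1.5098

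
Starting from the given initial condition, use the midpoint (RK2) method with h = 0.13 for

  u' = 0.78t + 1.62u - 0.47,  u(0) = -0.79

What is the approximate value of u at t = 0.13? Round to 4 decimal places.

Midpoint: k1 = f(t_n, u_n); k2 = f(t_n + h/2, u_n + (h/2)·k1); u_{n+1} = u_n + h·k2.
t=0.000000, u=-0.790000:
  k1 = f(0.000000, -0.790000) = -1.749800
  k2 = f(0.065000, -0.903737) = -1.883354
  u ← -0.790000 + 0.13·(-1.883354) = -1.034836
u(0.13) ≈ -1.0348

-1.0348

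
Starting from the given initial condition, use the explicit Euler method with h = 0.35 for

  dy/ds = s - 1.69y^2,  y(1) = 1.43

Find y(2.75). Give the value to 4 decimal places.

Euler: y_{n+1} = y_n + h·f(s_n, y_n).
s=1.000000, y=1.430000: f=-2.455881 → y ← 1.430000 + 0.35·(-2.455881) = 0.570442
s=1.350000, y=0.570442: f=0.800068 → y ← 0.570442 + 0.35·0.800068 = 0.850465
s=1.700000, y=0.850465: f=0.477638 → y ← 0.850465 + 0.35·0.477638 = 1.017639
s=2.050000, y=1.017639: f=0.299856 → y ← 1.017639 + 0.35·0.299856 = 1.122588
s=2.400000, y=1.122588: f=0.270255 → y ← 1.122588 + 0.35·0.270255 = 1.217177
y(2.75) ≈ 1.2172

1.2172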